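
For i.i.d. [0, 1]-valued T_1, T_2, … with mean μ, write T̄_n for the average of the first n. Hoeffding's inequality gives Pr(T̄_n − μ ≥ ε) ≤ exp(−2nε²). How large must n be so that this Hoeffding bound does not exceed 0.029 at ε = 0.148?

81

Require exp(−2nε²) ≤ 0.029, i.e. 2nε² ≥ ln(1/0.029) = 3.540459.
So n ≥ 3.540459 / (2·0.148²) = 80.818.
The smallest integer n is 81.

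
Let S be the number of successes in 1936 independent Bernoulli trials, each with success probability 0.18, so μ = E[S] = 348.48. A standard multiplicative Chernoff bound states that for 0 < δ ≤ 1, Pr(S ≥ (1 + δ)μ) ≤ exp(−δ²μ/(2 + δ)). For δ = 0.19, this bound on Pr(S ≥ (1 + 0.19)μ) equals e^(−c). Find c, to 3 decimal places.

c = δ²μ/(2 + δ) = 0.19²·348.48/(2 + 0.19) = 5.7444.

5.744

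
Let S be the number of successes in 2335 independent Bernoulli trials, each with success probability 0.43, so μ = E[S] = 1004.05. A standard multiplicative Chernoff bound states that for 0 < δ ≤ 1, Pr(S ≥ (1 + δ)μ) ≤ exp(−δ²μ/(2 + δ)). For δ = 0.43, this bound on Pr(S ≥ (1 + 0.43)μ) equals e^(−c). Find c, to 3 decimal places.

76.399

c = δ²μ/(2 + δ) = 0.43²·1004.05/(2 + 0.43) = 76.3987.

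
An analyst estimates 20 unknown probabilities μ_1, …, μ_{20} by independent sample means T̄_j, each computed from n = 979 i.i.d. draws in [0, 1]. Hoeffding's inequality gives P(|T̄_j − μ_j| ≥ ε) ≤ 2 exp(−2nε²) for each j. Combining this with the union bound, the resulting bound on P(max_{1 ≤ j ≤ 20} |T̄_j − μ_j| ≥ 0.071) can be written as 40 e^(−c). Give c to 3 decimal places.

Union bound over the 20 events: P(max_{1 ≤ j ≤ 20} |T̄_j − μ_j| ≥ 0.071) ≤ 20·2·exp(−2nε²) = 40 exp(−2·979·0.071²).
So c = 2·979·0.071² = 9.8703.

9.870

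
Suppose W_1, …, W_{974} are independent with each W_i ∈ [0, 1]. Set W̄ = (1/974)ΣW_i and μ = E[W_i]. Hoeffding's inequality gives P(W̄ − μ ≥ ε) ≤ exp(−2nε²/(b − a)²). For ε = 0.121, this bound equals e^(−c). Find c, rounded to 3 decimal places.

c = 2nε²/(b − a)² = 2·974·0.121² / 1² = 28.5207.

28.521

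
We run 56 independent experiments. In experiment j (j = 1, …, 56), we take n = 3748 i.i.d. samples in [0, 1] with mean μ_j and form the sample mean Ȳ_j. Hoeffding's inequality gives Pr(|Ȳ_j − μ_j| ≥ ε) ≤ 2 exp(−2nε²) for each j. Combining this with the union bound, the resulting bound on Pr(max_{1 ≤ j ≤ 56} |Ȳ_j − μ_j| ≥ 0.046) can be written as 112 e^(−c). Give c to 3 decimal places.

Union bound over the 56 events: Pr(max_{1 ≤ j ≤ 56} |Ȳ_j − μ_j| ≥ 0.046) ≤ 56·2·exp(−2nε²) = 112 exp(−2·3748·0.046²).
So c = 2·3748·0.046² = 15.8615.

15.862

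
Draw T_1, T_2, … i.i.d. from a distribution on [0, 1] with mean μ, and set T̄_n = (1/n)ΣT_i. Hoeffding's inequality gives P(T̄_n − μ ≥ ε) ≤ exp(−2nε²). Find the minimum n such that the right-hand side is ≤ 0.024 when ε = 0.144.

90

Require exp(−2nε²) ≤ 0.024, i.e. 2nε² ≥ ln(1/0.024) = 3.729701.
So n ≥ 3.729701 / (2·0.144²) = 89.933.
The smallest integer n is 90.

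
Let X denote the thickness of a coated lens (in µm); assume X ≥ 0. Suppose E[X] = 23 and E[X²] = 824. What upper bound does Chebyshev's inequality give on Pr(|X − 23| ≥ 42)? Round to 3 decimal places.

0.167

Var(X) = E[X²] − (E[X])² = 824 − 529 = 295.
Chebyshev's inequality: Pr(|X − μ| ≥ t) ≤ Var(X)/t² = 295/1764 = 0.1672.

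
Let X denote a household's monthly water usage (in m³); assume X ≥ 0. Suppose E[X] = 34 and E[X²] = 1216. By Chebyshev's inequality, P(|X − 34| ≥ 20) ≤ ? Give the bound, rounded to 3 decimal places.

0.150

Var(X) = E[X²] − (E[X])² = 1216 − 1156 = 60.
Chebyshev's inequality: P(|X − μ| ≥ t) ≤ Var(X)/t² = 60/400 = 0.1500.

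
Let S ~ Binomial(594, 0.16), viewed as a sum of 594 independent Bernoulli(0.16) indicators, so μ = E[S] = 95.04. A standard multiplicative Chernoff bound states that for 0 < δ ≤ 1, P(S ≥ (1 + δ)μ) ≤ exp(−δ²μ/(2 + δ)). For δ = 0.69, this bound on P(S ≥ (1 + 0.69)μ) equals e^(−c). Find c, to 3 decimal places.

c = δ²μ/(2 + δ) = 0.69²·95.04/(2 + 0.69) = 16.8210.

16.821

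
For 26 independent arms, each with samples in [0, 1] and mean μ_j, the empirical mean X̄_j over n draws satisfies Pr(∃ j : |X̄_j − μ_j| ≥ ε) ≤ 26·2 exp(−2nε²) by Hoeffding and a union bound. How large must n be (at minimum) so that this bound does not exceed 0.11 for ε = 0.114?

Need 2·26·exp(−2nε²) ≤ 0.11, i.e. exp(−2nε²) ≤ 0.11/52.
So 2nε² ≥ ln(52/0.11) = 6.158519.
Hence n ≥ 6.158519/(2·0.114²) = 236.939.
The smallest integer n is 237.

237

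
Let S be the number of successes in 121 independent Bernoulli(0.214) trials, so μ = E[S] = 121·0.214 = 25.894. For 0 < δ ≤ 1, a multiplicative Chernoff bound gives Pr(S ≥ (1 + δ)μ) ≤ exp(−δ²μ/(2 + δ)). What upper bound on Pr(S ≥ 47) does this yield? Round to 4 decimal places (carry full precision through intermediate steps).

0.0022

Write 47 = (1 + δ)μ, so δ = 47/25.894 − 1 = 0.8150923…
Then the exponent is δ²μ/(2 + δ) = (47 − μ)² / (μ·(2 + δ)) = 6.111110.
Bound = exp(−6.111110) = 0.00222.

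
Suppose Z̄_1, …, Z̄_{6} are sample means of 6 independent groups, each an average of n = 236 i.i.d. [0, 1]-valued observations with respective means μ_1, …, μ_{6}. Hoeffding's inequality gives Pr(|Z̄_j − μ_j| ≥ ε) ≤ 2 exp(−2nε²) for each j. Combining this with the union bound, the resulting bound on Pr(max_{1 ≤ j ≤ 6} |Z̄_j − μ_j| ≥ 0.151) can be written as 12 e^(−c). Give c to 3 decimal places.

Union bound over the 6 events: Pr(max_{1 ≤ j ≤ 6} |Z̄_j − μ_j| ≥ 0.151) ≤ 6·2·exp(−2nε²) = 12 exp(−2·236·0.151²).
So c = 2·236·0.151² = 10.7621.

10.762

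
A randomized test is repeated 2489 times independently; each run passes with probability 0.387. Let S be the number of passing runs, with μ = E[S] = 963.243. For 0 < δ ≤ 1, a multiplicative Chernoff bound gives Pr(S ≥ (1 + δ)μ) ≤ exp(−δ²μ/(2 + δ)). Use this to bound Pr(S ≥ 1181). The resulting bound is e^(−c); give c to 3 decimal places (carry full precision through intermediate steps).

22.114

Write 1181 = (1 + δ)μ, so δ = 1181/963.243 − 1 = 0.2260665…
Then the exponent is δ²μ/(2 + δ) = (1181 − μ)² / (μ·(2 + δ)) = 22.114150.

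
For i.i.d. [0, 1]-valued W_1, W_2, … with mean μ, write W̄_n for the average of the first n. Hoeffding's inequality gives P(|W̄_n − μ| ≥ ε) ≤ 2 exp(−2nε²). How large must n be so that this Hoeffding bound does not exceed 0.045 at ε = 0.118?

Require 2·exp(−2nε²) ≤ 0.045, i.e. 2nε² ≥ ln(2/0.045) = 3.794240.
So n ≥ 3.794240 / (2·0.118²) = 136.248.
The smallest integer n is 137.

137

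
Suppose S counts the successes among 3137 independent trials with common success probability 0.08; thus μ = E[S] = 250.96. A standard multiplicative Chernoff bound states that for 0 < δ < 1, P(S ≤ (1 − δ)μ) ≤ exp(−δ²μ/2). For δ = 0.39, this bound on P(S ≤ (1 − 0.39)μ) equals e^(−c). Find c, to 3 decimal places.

19.086

c = δ²μ/2 = 0.39²·250.96/2 = 19.0855.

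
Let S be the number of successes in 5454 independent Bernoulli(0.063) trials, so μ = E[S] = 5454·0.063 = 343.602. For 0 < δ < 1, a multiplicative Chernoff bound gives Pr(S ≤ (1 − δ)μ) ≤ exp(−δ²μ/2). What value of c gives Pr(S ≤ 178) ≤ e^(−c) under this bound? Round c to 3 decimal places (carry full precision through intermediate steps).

Write 178 = (1 − δ)μ, so δ = 1 − 178/343.602 = 0.4819588…
Then the exponent is δ²μ/2 = (μ − 178)²/(2μ) = 39.906669.

39.907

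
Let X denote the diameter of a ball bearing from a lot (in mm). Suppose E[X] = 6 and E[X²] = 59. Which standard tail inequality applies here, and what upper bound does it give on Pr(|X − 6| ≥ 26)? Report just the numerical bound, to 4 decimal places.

The first two moments determine the variance, so Chebyshev's inequality is the sharpest standard bound available.
Var(X) = E[X²] − (E[X])² = 59 − 36 = 23.
Chebyshev's inequality: Pr(|X − μ| ≥ t) ≤ Var(X)/t² = 23/676 = 0.0340.

0.0340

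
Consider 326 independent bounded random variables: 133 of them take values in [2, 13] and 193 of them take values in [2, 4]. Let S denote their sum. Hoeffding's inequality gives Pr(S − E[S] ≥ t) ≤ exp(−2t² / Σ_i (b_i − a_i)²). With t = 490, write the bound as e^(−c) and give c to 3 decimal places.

28.473

Σ(b_i − a_i)² = 133·11² + 193·2² = 16865.
c = 2t² / 16865 = 2·490² / 16865 = 28.4732.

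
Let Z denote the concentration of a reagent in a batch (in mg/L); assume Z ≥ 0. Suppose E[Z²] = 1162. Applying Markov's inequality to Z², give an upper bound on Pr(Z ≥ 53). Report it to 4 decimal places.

0.4137

Since Z ≥ 0, the event {Z ≥ 53} is the same as {Z² ≥ 2809}.
Markov's inequality applied to Z² gives Pr(Z² ≥ 2809) ≤ E[Z²]/2809 = 1162/2809 = 0.4137.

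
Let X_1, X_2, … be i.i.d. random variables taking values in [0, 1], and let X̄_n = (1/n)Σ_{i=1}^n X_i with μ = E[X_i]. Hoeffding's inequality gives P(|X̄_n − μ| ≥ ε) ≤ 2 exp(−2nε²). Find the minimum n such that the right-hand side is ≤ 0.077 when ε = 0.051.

627

Require 2·exp(−2nε²) ≤ 0.077, i.e. 2nε² ≥ ln(2/0.077) = 3.257097.
So n ≥ 3.257097 / (2·0.051²) = 626.124.
The smallest integer n is 627.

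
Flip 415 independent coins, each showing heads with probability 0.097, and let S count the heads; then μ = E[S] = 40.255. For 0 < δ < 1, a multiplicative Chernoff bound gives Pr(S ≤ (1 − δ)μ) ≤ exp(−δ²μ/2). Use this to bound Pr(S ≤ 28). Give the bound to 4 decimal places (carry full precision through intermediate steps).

Write 28 = (1 − δ)μ, so δ = 1 − 28/40.255 = 0.3044342…
Then the exponent is δ²μ/2 = (μ − 28)²/(2μ) = 1.865421.
Bound = exp(−1.865421) = 0.15483.

0.1548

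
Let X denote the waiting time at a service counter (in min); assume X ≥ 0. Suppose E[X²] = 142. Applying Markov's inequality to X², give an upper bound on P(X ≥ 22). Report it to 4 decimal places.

0.2934

Since X ≥ 0, the event {X ≥ 22} is the same as {X² ≥ 484}.
Markov's inequality applied to X² gives P(X² ≥ 484) ≤ E[X²]/484 = 142/484 = 0.2934.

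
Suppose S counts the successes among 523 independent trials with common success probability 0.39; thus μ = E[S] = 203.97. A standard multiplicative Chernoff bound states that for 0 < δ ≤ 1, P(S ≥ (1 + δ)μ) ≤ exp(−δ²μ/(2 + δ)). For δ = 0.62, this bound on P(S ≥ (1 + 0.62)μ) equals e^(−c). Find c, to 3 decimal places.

29.926

c = δ²μ/(2 + δ) = 0.62²·203.97/(2 + 0.62) = 29.9260.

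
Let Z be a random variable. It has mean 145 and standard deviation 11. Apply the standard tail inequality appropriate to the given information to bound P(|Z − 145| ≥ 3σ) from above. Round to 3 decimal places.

Mean and variance are known, so Chebyshev's inequality applies.
Chebyshev: P(|Z − μ| ≥ t) ≤ Var(Z)/t².
Var(Z) = σ² = 11² = 121.
t = 3·11 = 33.
Bound = 121 / 1089 = 0.1111.

0.111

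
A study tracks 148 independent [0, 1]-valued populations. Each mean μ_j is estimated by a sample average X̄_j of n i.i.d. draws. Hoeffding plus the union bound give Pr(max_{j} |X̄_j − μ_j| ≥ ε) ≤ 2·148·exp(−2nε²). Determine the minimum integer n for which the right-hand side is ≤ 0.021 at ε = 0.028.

6093

Need 2·148·exp(−2nε²) ≤ 0.021, i.e. exp(−2nε²) ≤ 0.021/296.
So 2nε² ≥ ln(296/0.021) = 9.553592.
Hence n ≥ 9.553592/(2·0.028²) = 6092.852.
The smallest integer n is 6093.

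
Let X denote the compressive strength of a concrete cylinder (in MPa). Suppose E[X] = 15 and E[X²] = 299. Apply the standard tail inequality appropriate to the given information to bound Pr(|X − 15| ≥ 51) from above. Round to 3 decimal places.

The first two moments determine the variance, so Chebyshev's inequality is the sharpest standard bound available.
Var(X) = E[X²] − (E[X])² = 299 − 225 = 74.
Chebyshev's inequality: Pr(|X − μ| ≥ t) ≤ Var(X)/t² = 74/2601 = 0.0285.

0.028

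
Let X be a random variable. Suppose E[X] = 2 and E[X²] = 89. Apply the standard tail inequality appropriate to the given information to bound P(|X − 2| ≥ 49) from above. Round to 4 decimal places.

0.0354

The first two moments determine the variance, so Chebyshev's inequality is the sharpest standard bound available.
Var(X) = E[X²] − (E[X])² = 89 − 4 = 85.
Chebyshev's inequality: P(|X − μ| ≥ t) ≤ Var(X)/t² = 85/2401 = 0.0354.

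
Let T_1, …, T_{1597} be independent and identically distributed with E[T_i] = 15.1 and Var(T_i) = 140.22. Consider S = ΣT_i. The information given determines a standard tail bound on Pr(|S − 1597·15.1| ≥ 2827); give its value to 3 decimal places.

0.028

With mean and variance of each term known, Chebyshev's inequality bounds the deviation of the sum (or sample mean).
Var(S) = n·Var(T_i) = 1597·140.22 = 223931.34.
Chebyshev: Pr(|S − 1597·15.1| ≥ 2827) ≤ Var(S)/2827² = 223931.34/7991929 = 0.0280.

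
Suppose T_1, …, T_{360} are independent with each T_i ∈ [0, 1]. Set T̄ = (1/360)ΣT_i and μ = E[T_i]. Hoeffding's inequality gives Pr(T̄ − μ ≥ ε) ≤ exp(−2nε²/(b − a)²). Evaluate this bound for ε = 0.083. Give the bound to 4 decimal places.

0.0070

Exponent: 2nε²/(b − a)² = 2·360·0.083² / 1² = 4.96008.
Bound = exp(−4.96008) = 0.00701.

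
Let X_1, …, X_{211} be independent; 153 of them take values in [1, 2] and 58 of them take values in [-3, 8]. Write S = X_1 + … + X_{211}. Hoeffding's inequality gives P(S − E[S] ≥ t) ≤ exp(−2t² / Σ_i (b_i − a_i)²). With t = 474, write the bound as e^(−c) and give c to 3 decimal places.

62.662

Σ(b_i − a_i)² = 153·1² + 58·11² = 7171.
c = 2t² / 7171 = 2·474² / 7171 = 62.6624.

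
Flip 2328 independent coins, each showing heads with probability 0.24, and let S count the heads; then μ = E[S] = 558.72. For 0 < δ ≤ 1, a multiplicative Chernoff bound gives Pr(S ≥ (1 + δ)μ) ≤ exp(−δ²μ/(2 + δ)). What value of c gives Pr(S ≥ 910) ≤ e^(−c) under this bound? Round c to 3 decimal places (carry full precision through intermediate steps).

Write 910 = (1 + δ)μ, so δ = 910/558.72 − 1 = 0.6287228…
Then the exponent is δ²μ/(2 + δ) = (910 − μ)² / (μ·(2 + δ)) = 84.017129.

84.017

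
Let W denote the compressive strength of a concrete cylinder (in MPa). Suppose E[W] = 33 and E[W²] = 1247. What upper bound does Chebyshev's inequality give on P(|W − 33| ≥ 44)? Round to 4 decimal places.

0.0816

Var(W) = E[W²] − (E[W])² = 1247 − 1089 = 158.
Chebyshev's inequality: P(|W − μ| ≥ t) ≤ Var(W)/t² = 158/1936 = 0.0816.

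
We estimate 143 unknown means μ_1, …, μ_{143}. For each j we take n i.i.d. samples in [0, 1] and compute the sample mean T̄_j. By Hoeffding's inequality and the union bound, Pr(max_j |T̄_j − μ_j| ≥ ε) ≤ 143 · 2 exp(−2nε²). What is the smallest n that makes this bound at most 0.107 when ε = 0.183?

Need 2·143·exp(−2nε²) ≤ 0.107, i.e. exp(−2nε²) ≤ 0.107/286.
So 2nε² ≥ ln(286/0.107) = 7.890918.
Hence n ≥ 7.890918/(2·0.183²) = 117.814.
The smallest integer n is 118.

118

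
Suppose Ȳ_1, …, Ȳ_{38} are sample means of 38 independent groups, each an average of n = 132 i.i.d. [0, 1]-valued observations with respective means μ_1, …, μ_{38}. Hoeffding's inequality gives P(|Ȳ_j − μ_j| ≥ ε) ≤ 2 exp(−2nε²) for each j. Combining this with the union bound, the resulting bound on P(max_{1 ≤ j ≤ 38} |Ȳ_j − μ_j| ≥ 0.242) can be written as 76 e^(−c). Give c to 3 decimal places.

Union bound over the 38 events: P(max_{1 ≤ j ≤ 38} |Ȳ_j − μ_j| ≥ 0.242) ≤ 38·2·exp(−2nε²) = 76 exp(−2·132·0.242²).
So c = 2·132·0.242² = 15.4609.

15.461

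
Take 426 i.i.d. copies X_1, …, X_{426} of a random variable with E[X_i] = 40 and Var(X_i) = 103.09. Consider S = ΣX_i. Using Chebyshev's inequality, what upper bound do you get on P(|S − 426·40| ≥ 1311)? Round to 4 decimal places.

0.0256

Var(S) = n·Var(X_i) = 426·103.09 = 43916.34.
Chebyshev: P(|S − 426·40| ≥ 1311) ≤ Var(S)/1311² = 43916.34/1718721 = 0.0256.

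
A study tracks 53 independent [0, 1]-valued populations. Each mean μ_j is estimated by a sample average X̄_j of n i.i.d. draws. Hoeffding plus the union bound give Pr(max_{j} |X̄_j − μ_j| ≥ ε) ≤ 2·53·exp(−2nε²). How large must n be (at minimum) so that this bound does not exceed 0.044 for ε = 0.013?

23039

Need 2·53·exp(−2nε²) ≤ 0.044, i.e. exp(−2nε²) ≤ 0.044/106.
So 2nε² ≥ ln(106/0.044) = 7.787005.
Hence n ≥ 7.787005/(2·0.013²) = 23038.476.
The smallest integer n is 23039.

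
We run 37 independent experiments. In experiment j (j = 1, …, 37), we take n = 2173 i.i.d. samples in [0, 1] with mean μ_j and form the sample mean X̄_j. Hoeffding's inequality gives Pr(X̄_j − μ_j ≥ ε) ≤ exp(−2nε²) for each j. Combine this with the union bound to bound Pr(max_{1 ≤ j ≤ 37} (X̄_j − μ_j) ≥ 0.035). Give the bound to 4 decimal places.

Per-experiment Hoeffding bound: exp(−2·2173·0.035²) = exp(−5.32385) = 0.004874.
Union bound over 37 events: 37·0.004874 = 0.18034.

0.1803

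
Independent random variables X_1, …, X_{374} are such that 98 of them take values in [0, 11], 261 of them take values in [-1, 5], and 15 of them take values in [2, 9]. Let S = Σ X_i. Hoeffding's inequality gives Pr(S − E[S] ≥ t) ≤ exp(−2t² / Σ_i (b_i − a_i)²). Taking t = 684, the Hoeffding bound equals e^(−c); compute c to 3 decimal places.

Σ(b_i − a_i)² = 98·11² + 261·6² + 15·7² = 21989.
c = 2t² / 21989 = 2·684² / 21989 = 42.5536.

42.554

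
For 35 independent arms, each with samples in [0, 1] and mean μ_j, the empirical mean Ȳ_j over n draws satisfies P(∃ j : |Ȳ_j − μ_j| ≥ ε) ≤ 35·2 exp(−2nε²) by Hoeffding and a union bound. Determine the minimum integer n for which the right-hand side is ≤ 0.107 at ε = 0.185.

95

Need 2·35·exp(−2nε²) ≤ 0.107, i.e. exp(−2nε²) ≤ 0.107/70.
So 2nε² ≥ ln(70/0.107) = 6.483422.
Hence n ≥ 6.483422/(2·0.185²) = 94.718.
The smallest integer n is 95.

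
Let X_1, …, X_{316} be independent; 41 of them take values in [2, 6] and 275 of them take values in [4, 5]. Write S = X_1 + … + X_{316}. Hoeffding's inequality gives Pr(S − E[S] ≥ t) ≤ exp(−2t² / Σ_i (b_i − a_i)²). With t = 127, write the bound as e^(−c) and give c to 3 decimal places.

34.649

Σ(b_i − a_i)² = 41·4² + 275·1² = 931.
c = 2t² / 931 = 2·127² / 931 = 34.6488.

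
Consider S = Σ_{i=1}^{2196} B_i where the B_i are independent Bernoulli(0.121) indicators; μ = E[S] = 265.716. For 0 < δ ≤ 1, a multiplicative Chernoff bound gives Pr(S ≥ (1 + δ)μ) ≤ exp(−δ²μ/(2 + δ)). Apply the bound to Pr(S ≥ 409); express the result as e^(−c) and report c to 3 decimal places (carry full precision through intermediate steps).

30.428

Write 409 = (1 + δ)μ, so δ = 409/265.716 − 1 = 0.5392374…
Then the exponent is δ²μ/(2 + δ) = (409 − μ)² / (μ·(2 + δ)) = 30.428068.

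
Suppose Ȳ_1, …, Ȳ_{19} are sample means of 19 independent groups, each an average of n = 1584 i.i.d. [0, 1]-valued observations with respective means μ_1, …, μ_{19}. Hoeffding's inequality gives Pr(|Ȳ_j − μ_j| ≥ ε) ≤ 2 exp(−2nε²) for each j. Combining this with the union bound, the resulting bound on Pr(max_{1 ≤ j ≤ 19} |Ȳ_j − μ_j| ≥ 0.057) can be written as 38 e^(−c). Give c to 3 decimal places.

Union bound over the 19 events: Pr(max_{1 ≤ j ≤ 19} |Ȳ_j − μ_j| ≥ 0.057) ≤ 19·2·exp(−2nε²) = 38 exp(−2·1584·0.057²).
So c = 2·1584·0.057² = 10.2928.

10.293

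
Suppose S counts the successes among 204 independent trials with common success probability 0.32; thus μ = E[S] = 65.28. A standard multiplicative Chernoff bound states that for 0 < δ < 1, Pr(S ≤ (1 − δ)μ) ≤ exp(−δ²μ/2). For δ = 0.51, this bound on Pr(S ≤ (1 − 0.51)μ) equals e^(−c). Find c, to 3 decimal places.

8.490

c = δ²μ/2 = 0.51²·65.28/2 = 8.4897.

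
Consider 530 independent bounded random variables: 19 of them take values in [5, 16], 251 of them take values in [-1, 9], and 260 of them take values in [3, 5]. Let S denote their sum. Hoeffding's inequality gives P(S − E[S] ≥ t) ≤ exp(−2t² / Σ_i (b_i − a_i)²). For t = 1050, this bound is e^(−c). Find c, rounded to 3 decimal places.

Σ(b_i − a_i)² = 19·11² + 251·10² + 260·2² = 28439.
c = 2t² / 28439 = 2·1050² / 28439 = 77.5344.

77.534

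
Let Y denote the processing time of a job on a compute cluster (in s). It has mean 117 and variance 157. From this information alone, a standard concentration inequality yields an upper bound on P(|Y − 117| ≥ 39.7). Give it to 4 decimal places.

Mean and variance are known, so Chebyshev's inequality applies.
Chebyshev: P(|Y − μ| ≥ t) ≤ Var(Y)/t².
Bound = 157 / 1576.09 = 0.0996.

0.0996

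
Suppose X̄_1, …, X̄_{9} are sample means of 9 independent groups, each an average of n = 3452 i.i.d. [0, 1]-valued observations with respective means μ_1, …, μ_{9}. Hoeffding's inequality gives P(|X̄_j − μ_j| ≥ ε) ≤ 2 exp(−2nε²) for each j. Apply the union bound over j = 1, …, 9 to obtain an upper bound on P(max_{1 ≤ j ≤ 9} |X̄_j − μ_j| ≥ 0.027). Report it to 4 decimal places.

0.1173

Per-experiment Hoeffding bound: 2·exp(−2·3452·0.027²) = 2·exp(−5.03302) = 0.013038.
Union bound over 9 events: 9·0.013038 = 0.11734.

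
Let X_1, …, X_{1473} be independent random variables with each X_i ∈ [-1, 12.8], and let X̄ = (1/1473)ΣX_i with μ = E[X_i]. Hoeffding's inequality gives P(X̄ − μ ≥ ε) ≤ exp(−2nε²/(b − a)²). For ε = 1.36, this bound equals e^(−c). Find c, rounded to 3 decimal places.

c = 2nε²/(b − a)² = 2·1473·1.36² / 13.8² = 28.6123.

28.612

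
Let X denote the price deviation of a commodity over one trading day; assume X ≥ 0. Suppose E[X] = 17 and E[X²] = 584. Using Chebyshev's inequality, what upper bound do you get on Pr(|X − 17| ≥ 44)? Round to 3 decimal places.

Var(X) = E[X²] − (E[X])² = 584 − 289 = 295.
Chebyshev's inequality: Pr(|X − μ| ≥ t) ≤ Var(X)/t² = 295/1936 = 0.1524.

0.152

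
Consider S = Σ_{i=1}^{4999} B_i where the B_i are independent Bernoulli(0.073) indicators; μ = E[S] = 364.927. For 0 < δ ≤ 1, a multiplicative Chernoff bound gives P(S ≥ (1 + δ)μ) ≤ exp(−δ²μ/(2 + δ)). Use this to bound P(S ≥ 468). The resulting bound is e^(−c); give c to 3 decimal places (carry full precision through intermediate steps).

12.755

Write 468 = (1 + δ)μ, so δ = 468/364.927 − 1 = 0.2824483…
Then the exponent is δ²μ/(2 + δ) = (468 − μ)² / (μ·(2 + δ)) = 12.755071.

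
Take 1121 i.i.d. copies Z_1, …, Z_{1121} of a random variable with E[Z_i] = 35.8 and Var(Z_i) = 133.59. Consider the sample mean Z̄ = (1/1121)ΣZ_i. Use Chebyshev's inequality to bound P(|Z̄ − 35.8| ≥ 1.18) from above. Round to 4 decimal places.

0.0856

Var(Z̄) = Var(Z_i)/n = 133.59/1121 = 0.11917.
Chebyshev: P(|Z̄ − 35.8| ≥ 1.18) ≤ Var(Z̄)/(1.18)² = 133.59/(1121·1.18²) = 0.0856.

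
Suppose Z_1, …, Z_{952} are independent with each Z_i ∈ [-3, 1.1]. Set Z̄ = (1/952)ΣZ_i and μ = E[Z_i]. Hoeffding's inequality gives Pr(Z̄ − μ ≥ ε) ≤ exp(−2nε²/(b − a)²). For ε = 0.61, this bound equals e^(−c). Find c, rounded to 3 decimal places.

42.146

c = 2nε²/(b − a)² = 2·952·0.61² / 4.1² = 42.1462.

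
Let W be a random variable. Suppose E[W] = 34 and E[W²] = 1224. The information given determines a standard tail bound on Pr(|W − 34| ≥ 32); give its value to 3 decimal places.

0.066

The first two moments determine the variance, so Chebyshev's inequality is the sharpest standard bound available.
Var(W) = E[W²] − (E[W])² = 1224 − 1156 = 68.
Chebyshev's inequality: Pr(|W − μ| ≥ t) ≤ Var(W)/t² = 68/1024 = 0.0664.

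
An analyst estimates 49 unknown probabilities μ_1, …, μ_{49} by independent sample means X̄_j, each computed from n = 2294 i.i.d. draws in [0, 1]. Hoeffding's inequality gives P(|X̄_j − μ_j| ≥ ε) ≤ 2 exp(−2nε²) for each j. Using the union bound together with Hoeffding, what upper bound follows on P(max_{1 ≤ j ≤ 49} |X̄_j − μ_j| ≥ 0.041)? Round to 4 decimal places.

Per-experiment Hoeffding bound: 2·exp(−2·2294·0.041²) = 2·exp(−7.71243) = 0.00089447.
Union bound over 49 events: 49·0.00089447 = 0.04383.

0.0438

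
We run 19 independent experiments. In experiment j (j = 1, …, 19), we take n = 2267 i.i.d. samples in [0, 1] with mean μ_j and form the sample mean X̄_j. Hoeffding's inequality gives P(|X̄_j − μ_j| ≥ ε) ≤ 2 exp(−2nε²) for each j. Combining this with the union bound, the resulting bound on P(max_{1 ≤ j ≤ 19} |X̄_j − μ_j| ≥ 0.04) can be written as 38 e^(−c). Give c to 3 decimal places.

7.254

Union bound over the 19 events: P(max_{1 ≤ j ≤ 19} |X̄_j − μ_j| ≥ 0.04) ≤ 19·2·exp(−2nε²) = 38 exp(−2·2267·0.04²).
So c = 2·2267·0.04² = 7.2544.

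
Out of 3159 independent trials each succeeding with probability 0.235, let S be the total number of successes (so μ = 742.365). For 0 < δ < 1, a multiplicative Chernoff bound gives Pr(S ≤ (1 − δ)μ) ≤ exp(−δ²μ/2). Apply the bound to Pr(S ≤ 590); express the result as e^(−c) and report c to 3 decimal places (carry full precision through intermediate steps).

15.636

Write 590 = (1 − δ)μ, so δ = 1 − 590/742.365 = 0.2052427…
Then the exponent is δ²μ/2 = (μ − 590)²/(2μ) = 15.635902.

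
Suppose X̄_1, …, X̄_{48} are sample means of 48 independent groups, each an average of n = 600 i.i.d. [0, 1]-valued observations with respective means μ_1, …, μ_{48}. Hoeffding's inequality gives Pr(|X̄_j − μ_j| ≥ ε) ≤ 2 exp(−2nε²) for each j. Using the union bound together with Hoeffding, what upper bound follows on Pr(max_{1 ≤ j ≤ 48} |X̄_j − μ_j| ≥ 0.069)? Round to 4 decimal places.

Per-experiment Hoeffding bound: 2·exp(−2·600·0.069²) = 2·exp(−5.71320) = 0.0066042.
Union bound over 48 events: 48·0.0066042 = 0.31700.

0.3170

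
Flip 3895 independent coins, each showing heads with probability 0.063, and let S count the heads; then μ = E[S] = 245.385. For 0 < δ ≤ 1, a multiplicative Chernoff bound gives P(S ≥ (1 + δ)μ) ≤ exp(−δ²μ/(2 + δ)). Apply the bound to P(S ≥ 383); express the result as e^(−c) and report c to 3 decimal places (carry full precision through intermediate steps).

Write 383 = (1 + δ)μ, so δ = 383/245.385 − 1 = 0.5608126…
Then the exponent is δ²μ/(2 + δ) = (383 − μ)² / (μ·(2 + δ)) = 30.137397.

30.137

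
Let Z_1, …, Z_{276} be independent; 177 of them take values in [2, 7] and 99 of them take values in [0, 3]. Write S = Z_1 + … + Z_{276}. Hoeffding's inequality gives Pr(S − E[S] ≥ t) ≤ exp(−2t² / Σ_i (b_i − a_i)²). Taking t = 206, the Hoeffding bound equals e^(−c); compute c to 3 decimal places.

15.965

Σ(b_i − a_i)² = 177·5² + 99·3² = 5316.
c = 2t² / 5316 = 2·206² / 5316 = 15.9654.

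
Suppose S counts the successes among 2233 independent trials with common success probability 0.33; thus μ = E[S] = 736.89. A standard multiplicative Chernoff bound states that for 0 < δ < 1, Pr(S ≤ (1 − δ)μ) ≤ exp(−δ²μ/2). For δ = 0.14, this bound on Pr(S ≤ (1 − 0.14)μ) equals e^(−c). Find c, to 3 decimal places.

c = δ²μ/2 = 0.14²·736.89/2 = 7.2215.

7.222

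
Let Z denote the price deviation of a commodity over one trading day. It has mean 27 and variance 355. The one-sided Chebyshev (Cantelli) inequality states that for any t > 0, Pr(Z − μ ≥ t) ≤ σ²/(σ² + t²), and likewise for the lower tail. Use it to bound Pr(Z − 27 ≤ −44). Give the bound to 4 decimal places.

0.1550

Here σ² = 355 and t = 44, so σ² + t² = 2291.
Cantelli's bound: 355/2291 = 0.1550.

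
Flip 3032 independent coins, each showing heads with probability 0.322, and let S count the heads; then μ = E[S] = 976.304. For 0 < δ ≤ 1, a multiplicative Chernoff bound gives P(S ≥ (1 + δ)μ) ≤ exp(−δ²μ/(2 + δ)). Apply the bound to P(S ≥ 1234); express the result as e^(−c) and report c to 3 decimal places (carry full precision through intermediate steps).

Write 1234 = (1 + δ)μ, so δ = 1234/976.304 − 1 = 0.2639506…
Then the exponent is δ²μ/(2 + δ) = (1234 − μ)² / (μ·(2 + δ)) = 30.044387.

30.044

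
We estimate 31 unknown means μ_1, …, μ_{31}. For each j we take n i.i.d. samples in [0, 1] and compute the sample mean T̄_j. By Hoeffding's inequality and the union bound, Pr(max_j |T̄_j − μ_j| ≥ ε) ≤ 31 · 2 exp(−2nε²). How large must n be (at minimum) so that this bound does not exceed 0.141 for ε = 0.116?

227

Need 2·31·exp(−2nε²) ≤ 0.141, i.e. exp(−2nε²) ≤ 0.141/62.
So 2nε² ≥ ln(62/0.141) = 6.086130.
Hence n ≥ 6.086130/(2·0.116²) = 226.149.
The smallest integer n is 227.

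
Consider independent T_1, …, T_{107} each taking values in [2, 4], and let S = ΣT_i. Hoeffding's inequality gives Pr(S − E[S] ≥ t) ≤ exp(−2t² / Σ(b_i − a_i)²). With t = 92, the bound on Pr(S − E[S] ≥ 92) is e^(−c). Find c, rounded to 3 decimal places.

Σ(b_i − a_i)² = 107·(2)² = 428.
c = 2t²/428 = 2·92²/428 = 39.5514.

39.551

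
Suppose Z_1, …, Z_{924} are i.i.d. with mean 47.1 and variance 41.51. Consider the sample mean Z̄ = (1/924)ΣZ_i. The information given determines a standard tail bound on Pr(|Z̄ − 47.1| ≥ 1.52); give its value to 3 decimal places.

0.019

With mean and variance of each term known, Chebyshev's inequality bounds the deviation of the sum (or sample mean).
Var(Z̄) = Var(Z_i)/n = 41.51/924 = 0.044924.
Chebyshev: Pr(|Z̄ − 47.1| ≥ 1.52) ≤ Var(Z̄)/(1.52)² = 41.51/(924·1.52²) = 0.0194.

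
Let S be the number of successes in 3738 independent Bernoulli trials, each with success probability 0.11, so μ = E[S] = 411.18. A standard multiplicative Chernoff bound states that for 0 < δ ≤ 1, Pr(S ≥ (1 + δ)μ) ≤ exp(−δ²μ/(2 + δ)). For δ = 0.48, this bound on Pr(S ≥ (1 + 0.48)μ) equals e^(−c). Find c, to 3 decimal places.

c = δ²μ/(2 + δ) = 0.48²·411.18/(2 + 0.48) = 38.1999.

38.200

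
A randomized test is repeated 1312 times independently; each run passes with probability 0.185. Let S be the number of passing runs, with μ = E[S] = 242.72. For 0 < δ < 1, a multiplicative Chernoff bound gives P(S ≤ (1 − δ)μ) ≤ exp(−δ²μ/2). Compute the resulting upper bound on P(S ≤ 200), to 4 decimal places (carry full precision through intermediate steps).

Write 200 = (1 − δ)μ, so δ = 1 − 200/242.72 = 0.1760053…
Then the exponent is δ²μ/2 = (μ − 200)²/(2μ) = 3.759473.
Bound = exp(−3.759473) = 0.02330.

0.0233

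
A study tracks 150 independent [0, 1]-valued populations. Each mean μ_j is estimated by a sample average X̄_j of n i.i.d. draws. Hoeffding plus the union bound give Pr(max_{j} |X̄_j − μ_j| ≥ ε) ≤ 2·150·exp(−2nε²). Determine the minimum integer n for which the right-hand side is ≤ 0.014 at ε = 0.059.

Need 2·150·exp(−2nε²) ≤ 0.014, i.e. exp(−2nε²) ≤ 0.014/300.
So 2nε² ≥ ln(300/0.014) = 9.972480.
Hence n ≥ 9.972480/(2·0.059²) = 1432.416.
The smallest integer n is 1433.

1433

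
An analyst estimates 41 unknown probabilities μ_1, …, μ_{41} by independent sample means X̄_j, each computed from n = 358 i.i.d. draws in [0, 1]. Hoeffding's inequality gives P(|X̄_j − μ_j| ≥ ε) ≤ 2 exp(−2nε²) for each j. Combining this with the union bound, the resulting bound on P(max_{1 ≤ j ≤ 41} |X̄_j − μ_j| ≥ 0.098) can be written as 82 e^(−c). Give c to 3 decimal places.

6.876

Union bound over the 41 events: P(max_{1 ≤ j ≤ 41} |X̄_j − μ_j| ≥ 0.098) ≤ 41·2·exp(−2nε²) = 82 exp(−2·358·0.098²).
So c = 2·358·0.098² = 6.8765.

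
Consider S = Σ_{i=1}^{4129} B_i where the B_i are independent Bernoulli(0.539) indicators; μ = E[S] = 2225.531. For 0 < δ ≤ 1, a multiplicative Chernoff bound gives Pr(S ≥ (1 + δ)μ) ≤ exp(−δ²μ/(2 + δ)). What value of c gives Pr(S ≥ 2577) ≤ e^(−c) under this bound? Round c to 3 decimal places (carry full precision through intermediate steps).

Write 2577 = (1 + δ)μ, so δ = 2577/2225.531 − 1 = 0.1579259…
Then the exponent is δ²μ/(2 + δ) = (2577 − μ)² / (μ·(2 + δ)) = 25.721949.

25.722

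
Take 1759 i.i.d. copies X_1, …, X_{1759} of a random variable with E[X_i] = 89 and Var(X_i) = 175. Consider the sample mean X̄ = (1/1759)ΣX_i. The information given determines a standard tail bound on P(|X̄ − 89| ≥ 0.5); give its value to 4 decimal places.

0.3980

With mean and variance of each term known, Chebyshev's inequality bounds the deviation of the sum (or sample mean).
Var(X̄) = Var(X_i)/n = 175/1759 = 0.099488.
Chebyshev: P(|X̄ − 89| ≥ 0.5) ≤ Var(X̄)/(0.5)² = 175/(1759·0.5²) = 0.3980.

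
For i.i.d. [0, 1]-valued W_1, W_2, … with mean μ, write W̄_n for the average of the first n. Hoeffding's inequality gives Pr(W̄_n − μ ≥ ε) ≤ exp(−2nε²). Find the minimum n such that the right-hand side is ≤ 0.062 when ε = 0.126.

Require exp(−2nε²) ≤ 0.062, i.e. 2nε² ≥ ln(1/0.062) = 2.780621.
So n ≥ 2.780621 / (2·0.126²) = 87.573.
The smallest integer n is 88.

88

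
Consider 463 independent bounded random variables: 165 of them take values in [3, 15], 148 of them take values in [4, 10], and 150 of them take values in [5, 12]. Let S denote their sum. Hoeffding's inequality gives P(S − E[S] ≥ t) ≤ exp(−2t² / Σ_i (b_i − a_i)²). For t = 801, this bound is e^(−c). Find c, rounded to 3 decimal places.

35.216

Σ(b_i − a_i)² = 165·12² + 148·6² + 150·7² = 36438.
c = 2t² / 36438 = 2·801² / 36438 = 35.2160.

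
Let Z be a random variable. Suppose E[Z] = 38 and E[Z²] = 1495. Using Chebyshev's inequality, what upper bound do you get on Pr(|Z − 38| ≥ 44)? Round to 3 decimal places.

Var(Z) = E[Z²] − (E[Z])² = 1495 − 1444 = 51.
Chebyshev's inequality: Pr(|Z − μ| ≥ t) ≤ Var(Z)/t² = 51/1936 = 0.0263.

0.026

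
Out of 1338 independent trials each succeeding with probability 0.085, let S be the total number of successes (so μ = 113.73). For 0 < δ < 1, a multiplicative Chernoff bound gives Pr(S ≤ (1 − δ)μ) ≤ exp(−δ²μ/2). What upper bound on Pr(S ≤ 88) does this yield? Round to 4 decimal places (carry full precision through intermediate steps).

0.0544

Write 88 = (1 − δ)μ, so δ = 1 − 88/113.73 = 0.2262376…
Then the exponent is δ²μ/2 = (μ − 88)²/(2μ) = 2.910546.
Bound = exp(−2.910546) = 0.05445.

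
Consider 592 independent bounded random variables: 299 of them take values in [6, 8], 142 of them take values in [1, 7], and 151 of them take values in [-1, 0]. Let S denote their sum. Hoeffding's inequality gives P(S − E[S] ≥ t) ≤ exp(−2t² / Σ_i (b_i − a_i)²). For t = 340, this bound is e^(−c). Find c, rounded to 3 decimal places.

Σ(b_i − a_i)² = 299·2² + 142·6² + 151·1² = 6459.
c = 2t² / 6459 = 2·340² / 6459 = 35.7950.

35.795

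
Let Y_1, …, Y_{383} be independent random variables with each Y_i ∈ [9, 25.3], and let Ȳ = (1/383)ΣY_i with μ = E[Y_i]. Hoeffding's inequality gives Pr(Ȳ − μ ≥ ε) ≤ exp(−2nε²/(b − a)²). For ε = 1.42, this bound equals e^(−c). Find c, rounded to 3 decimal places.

5.813

c = 2nε²/(b − a)² = 2·383·1.42² / 16.3² = 5.8134.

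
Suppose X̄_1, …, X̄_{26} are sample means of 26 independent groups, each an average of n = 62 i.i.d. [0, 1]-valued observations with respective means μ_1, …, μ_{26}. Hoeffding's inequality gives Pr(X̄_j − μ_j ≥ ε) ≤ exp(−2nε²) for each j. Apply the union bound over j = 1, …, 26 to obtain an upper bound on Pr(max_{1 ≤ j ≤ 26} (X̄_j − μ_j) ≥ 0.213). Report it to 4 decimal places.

0.0937

Per-experiment Hoeffding bound: exp(−2·62·0.213²) = exp(−5.62576) = 0.0036038.
Union bound over 26 events: 26·0.0036038 = 0.09370.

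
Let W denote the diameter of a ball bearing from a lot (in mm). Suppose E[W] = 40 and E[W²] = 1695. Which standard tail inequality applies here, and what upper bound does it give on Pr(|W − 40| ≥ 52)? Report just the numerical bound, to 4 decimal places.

0.0351

The first two moments determine the variance, so Chebyshev's inequality is the sharpest standard bound available.
Var(W) = E[W²] − (E[W])² = 1695 − 1600 = 95.
Chebyshev's inequality: Pr(|W − μ| ≥ t) ≤ Var(W)/t² = 95/2704 = 0.0351.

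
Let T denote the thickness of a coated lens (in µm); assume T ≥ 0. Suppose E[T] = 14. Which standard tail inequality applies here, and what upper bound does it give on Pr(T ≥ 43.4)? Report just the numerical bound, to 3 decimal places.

Only the mean of a non-negative variable is known, so Markov's inequality is the applicable tail bound.
Markov's inequality: for a non-negative random variable, Pr(T ≥ a) ≤ E[T]/a.
Here E[T] = 14 and a = 43.4, so the bound is 14/43.4 = 0.3226.

0.323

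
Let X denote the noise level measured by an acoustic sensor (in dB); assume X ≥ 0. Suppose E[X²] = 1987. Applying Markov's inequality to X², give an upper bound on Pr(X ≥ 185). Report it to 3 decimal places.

Since X ≥ 0, the event {X ≥ 185} is the same as {X² ≥ 34225}.
Markov's inequality applied to X² gives Pr(X² ≥ 34225) ≤ E[X²]/34225 = 1987/34225 = 0.0581.

0.058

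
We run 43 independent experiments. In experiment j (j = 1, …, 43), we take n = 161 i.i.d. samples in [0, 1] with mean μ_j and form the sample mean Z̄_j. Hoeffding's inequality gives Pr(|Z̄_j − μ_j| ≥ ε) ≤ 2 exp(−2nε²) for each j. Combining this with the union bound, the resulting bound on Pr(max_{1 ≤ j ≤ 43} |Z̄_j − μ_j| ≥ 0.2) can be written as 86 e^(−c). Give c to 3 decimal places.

Union bound over the 43 events: Pr(max_{1 ≤ j ≤ 43} |Z̄_j − μ_j| ≥ 0.2) ≤ 43·2·exp(−2nε²) = 86 exp(−2·161·0.2²).
So c = 2·161·0.2² = 12.8800.

12.880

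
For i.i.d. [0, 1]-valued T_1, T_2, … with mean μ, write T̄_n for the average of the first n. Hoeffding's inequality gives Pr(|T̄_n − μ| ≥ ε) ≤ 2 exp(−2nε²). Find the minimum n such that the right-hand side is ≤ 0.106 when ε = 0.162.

56

Require 2·exp(−2nε²) ≤ 0.106, i.e. 2nε² ≥ ln(2/0.106) = 2.937463.
So n ≥ 2.937463 / (2·0.162²) = 55.964.
The smallest integer n is 56.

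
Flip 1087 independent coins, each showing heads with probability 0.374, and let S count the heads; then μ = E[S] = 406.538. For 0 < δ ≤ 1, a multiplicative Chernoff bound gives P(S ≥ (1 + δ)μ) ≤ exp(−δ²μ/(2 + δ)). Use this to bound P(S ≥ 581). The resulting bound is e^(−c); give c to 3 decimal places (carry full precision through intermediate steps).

Write 581 = (1 + δ)μ, so δ = 581/406.538 − 1 = 0.4291407…
Then the exponent is δ²μ/(2 + δ) = (581 − μ)² / (μ·(2 + δ)) = 30.821082.

30.821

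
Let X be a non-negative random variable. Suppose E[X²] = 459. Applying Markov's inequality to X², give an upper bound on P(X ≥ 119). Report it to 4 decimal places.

Since X ≥ 0, the event {X ≥ 119} is the same as {X² ≥ 14161}.
Markov's inequality applied to X² gives P(X² ≥ 14161) ≤ E[X²]/14161 = 459/14161 = 0.0324.

0.0324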